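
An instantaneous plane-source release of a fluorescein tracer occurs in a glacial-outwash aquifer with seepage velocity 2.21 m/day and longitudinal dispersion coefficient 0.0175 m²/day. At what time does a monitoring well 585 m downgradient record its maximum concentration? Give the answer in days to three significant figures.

For the 1D instantaneous-source solution, setting ∂C/∂t = 0 at fixed x gives v²t² + 2Dt − x² = 0, so t = (√(D² + v²x²) − D)/v².
√(D² + v²x²) = √(0.0175² + 2.21² × 585²) = 1293; v² = 4.8841.
t = (1293 − 0.0175)/4.8841 = 265 days (vs. the pure-advection estimate x/v = 265 d).

265 days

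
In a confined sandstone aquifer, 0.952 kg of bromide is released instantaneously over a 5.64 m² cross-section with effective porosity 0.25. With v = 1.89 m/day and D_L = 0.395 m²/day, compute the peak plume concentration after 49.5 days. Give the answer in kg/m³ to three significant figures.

0.0431 kg/m³

The peak of an instantaneous 1D plume sits at x = vt; there the Gaussian factor is 1 and C_max = M/(n_e·A·√(4πDt)), where n_e·A is the pore area the mass is dissolved in.
√(4πDt) = √(4π × 0.395 × 49.5) = 15.67 m, so C_max = 0.952/(0.25 × 5.64 × 15.67) = 0.0431 kg/m³.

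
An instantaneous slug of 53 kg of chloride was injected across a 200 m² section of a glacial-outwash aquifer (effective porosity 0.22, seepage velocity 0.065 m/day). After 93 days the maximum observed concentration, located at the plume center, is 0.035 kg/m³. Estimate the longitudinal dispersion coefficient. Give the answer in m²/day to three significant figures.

At the plume center C_max = M/(n_e·A·√(4πDt)), so D = M²/(4πt·(n_e·A·C_max)²).
n_e·A·C_max = 0.22 × 200 × 0.035 = 1.540 kg/m.
D = 53²/(4π × 93 × 1.540²) = 1.01 m²/day.

1.01 m²/day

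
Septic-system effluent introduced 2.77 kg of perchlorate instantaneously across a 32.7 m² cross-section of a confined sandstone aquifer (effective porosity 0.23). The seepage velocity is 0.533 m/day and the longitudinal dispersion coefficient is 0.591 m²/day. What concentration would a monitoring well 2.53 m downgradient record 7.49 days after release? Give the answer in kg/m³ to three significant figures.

For an instantaneous plane source, C(x,t) = M/(n_e·A·√(4πDt)) · exp(−(x−vt)²/(4Dt)), with n_e·A the pore (flow) area.
Plume center vt = 0.533 × 7.49 = 3.99217 m, so the well at 2.53 m is 1.46217 m upgradient of the peak.
√(4πDt) = 7.458 m, giving peak height M/(n_e·A·√(4πDt)) = 2.77/(0.23 × 32.7 × 7.458) = 0.04938 kg/m³.
(x−vt)²/(4Dt) = (-1.46217)²/(4 × 0.591 × 7.49) = 0.1207; exp(−0.1207) = 0.8863.
C = 0.04938 × 0.8863 = 0.0438 kg/m³.

0.0438 kg/m³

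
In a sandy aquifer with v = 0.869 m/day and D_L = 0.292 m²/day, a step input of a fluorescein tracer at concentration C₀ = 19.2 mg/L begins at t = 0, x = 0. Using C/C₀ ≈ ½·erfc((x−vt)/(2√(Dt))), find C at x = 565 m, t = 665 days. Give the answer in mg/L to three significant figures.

For a continuous step input, C/C₀ ≈ ½·erfc((x−vt)/(2√(Dt))).
vt = 0.869 × 665 = 577.885 m and 2√(Dt) = 2√(0.292 × 665) = 27.87 m.
Argument (x−vt)/(2√(Dt)) = (565 − 577.885)/27.87 = -0.4623; ½·erfc(-0.4623) = 0.7434.
C = 19.2 × 0.7434 = 14.3 mg/L.

14.3 mg/L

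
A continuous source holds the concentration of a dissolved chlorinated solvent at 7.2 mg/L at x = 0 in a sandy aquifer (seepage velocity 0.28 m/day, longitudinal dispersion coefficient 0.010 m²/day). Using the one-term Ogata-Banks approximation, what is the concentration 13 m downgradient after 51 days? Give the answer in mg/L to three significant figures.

6.46 mg/L

For a continuous step input, C/C₀ ≈ ½·erfc((x−vt)/(2√(Dt))).
vt = 0.28 × 51 = 14.28 m and 2√(Dt) = 2√(0.010 × 51) = 1.428 m.
Argument (x−vt)/(2√(Dt)) = (13 − 14.28)/1.428 = -0.8964; ½·erfc(-0.8964) = 0.8975.
C = 7.2 × 0.8975 = 6.46 mg/L.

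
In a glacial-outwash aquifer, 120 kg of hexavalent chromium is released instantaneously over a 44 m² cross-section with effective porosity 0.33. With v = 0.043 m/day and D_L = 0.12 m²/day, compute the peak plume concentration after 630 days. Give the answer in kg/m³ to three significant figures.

The peak of an instantaneous 1D plume sits at x = vt; there the Gaussian factor is 1 and C_max = M/(n_e·A·√(4πDt)), where n_e·A is the pore area the mass is dissolved in.
√(4πDt) = √(4π × 0.12 × 630) = 30.82 m, so C_max = 120/(0.33 × 44 × 30.82) = 0.268 kg/m³.

0.268 kg/m³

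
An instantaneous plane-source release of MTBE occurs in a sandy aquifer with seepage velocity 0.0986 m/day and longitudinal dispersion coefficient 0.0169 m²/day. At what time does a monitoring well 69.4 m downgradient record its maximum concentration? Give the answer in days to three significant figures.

702 days

For the 1D instantaneous-source solution, setting ∂C/∂t = 0 at fixed x gives v²t² + 2Dt − x² = 0, so t = (√(D² + v²x²) − D)/v².
√(D² + v²x²) = √(0.0169² + 0.0986² × 69.4²) = 6.843; v² = 0.00972196.
t = (6.843 − 0.0169)/0.00972196 = 702 days (vs. the pure-advection estimate x/v = 704 d).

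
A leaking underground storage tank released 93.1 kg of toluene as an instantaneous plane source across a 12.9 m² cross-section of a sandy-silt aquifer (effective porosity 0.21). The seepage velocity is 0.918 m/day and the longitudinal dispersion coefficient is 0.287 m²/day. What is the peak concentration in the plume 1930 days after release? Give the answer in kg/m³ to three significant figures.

The peak of an instantaneous 1D plume sits at x = vt; there the Gaussian factor is 1 and C_max = M/(n_e·A·√(4πDt)), where n_e·A is the pore area the mass is dissolved in.
√(4πDt) = √(4π × 0.287 × 1930) = 83.43 m, so C_max = 93.1/(0.21 × 12.9 × 83.43) = 0.412 kg/m³.

0.412 kg/m³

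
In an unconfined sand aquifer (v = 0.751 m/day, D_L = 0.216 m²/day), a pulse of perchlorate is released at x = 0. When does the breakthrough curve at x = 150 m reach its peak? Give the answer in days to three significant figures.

For the 1D instantaneous-source solution, setting ∂C/∂t = 0 at fixed x gives v²t² + 2Dt − x² = 0, so t = (√(D² + v²x²) − D)/v².
√(D² + v²x²) = √(0.216² + 0.751² × 150²) = 112.7; v² = 0.564001.
t = (112.7 − 0.216)/0.564001 = 199 days (vs. the pure-advection estimate x/v = 200 d).

199 days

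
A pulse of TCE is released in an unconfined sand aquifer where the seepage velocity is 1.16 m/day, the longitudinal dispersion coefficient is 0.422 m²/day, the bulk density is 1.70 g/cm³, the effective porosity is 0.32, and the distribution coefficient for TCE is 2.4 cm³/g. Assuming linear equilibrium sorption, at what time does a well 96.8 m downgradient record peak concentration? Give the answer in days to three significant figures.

Retardation factor R = 1 + ρ_b·K_d/n = 1 + 1.70 × 2.4/0.32 = 13.75.
Sorption retards both mechanisms: v_R = v/R = 0.08436 m/day, D_R = D/R = 0.03069 m²/day.
Peak time from v_R²t² + 2D_R t − x² = 0: t = (√(D_R² + v_R²x²) − D_R)/v_R².
√(D_R² + v_R²x²) = √(0.03069² + 0.08436² × 96.8²) = 8.166; v_R² = 0.007117.
t = (8.166 − 0.03069)/0.007117 = 1140 days.

1140 days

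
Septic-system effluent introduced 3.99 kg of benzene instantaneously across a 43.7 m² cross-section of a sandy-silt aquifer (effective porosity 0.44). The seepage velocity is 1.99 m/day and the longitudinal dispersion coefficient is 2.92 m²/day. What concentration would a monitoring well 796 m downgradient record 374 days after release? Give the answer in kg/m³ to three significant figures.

For an instantaneous plane source, C(x,t) = M/(n_e·A·√(4πDt)) · exp(−(x−vt)²/(4Dt)), with n_e·A the pore (flow) area.
Plume center vt = 1.99 × 374 = 744.26 m, so the well at 796 m is 51.74 m downgradient of the peak.
√(4πDt) = 117.1 m, giving peak height M/(n_e·A·√(4πDt)) = 3.99/(0.44 × 43.7 × 117.1) = 0.001772 kg/m³.
(x−vt)²/(4Dt) = (51.74)²/(4 × 2.92 × 374) = 0.6128; exp(−0.6128) = 0.5418.
C = 0.001772 × 0.5418 = 0.000960 kg/m³.

0.000960 kg/m³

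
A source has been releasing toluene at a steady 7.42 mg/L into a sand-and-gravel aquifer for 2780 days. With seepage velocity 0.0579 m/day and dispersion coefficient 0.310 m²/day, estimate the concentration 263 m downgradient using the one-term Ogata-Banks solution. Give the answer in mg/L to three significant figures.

For a continuous step input, C/C₀ ≈ ½·erfc((x−vt)/(2√(Dt))).
vt = 0.0579 × 2780 = 160.962 m and 2√(Dt) = 2√(0.310 × 2780) = 58.71 m.
Argument (x−vt)/(2√(Dt)) = (263 − 160.962)/58.71 = 1.738; ½·erfc(1.738) = 0.006988.
C = 7.42 × 0.006988 = 0.0519 mg/L.

0.0519 mg/L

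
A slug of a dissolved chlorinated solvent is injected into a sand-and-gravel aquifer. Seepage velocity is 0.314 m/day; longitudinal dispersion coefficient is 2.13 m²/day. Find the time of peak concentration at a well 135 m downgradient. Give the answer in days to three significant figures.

For the 1D instantaneous-source solution, setting ∂C/∂t = 0 at fixed x gives v²t² + 2Dt − x² = 0, so t = (√(D² + v²x²) − D)/v².
√(D² + v²x²) = √(2.13² + 0.314² × 135²) = 42.44; v² = 0.098596.
t = (42.44 − 2.13)/0.098596 = 409 days (vs. the pure-advection estimate x/v = 430 d).

409 days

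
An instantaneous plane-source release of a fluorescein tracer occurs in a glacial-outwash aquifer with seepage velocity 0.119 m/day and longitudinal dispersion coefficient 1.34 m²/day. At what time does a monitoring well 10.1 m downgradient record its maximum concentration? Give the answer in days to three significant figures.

For the 1D instantaneous-source solution, setting ∂C/∂t = 0 at fixed x gives v²t² + 2Dt − x² = 0, so t = (√(D² + v²x²) − D)/v².
√(D² + v²x²) = √(1.34² + 0.119² × 10.1²) = 1.800; v² = 0.014161.
t = (1.800 − 1.34)/0.014161 = 32.5 days (vs. the pure-advection estimate x/v = 84.9 d).

32.5 days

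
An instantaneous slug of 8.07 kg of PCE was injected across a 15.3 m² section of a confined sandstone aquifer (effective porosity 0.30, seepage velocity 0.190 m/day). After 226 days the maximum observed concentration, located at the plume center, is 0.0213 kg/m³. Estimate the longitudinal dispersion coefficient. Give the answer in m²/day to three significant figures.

At the plume center C_max = M/(n_e·A·√(4πDt)), so D = M²/(4πt·(n_e·A·C_max)²).
n_e·A·C_max = 0.30 × 15.3 × 0.0213 = 0.09777 kg/m.
D = 8.07²/(4π × 226 × 0.09777²) = 2.40 m²/day.

2.40 m²/day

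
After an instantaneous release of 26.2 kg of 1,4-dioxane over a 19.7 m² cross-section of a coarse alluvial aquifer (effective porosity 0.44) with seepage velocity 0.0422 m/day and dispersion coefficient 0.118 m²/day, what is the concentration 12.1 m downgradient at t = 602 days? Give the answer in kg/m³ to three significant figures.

0.0543 kg/m³

For an instantaneous plane source, C(x,t) = M/(n_e·A·√(4πDt)) · exp(−(x−vt)²/(4Dt)), with n_e·A the pore (flow) area.
Plume center vt = 0.0422 × 602 = 25.4044 m, so the well at 12.1 m is 13.3044 m upgradient of the peak.
√(4πDt) = 29.88 m, giving peak height M/(n_e·A·√(4πDt)) = 26.2/(0.44 × 19.7 × 29.88) = 0.1012 kg/m³.
(x−vt)²/(4Dt) = (-13.3044)²/(4 × 0.118 × 602) = 0.6229; exp(−0.6229) = 0.5364.
C = 0.1012 × 0.5364 = 0.0543 kg/m³.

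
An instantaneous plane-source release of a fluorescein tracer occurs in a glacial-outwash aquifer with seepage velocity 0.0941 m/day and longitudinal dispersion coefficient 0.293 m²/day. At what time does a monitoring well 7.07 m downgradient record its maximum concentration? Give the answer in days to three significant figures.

For the 1D instantaneous-source solution, setting ∂C/∂t = 0 at fixed x gives v²t² + 2Dt − x² = 0, so t = (√(D² + v²x²) − D)/v².
√(D² + v²x²) = √(0.293² + 0.0941² × 7.07²) = 0.7269; v² = 0.00885481.
t = (0.7269 − 0.293)/0.00885481 = 49.0 days (vs. the pure-advection estimate x/v = 75.1 d).

49.0 days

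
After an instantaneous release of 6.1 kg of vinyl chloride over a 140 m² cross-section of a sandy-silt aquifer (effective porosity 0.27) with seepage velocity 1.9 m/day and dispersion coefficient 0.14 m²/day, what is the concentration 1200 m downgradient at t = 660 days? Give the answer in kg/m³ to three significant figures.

1.77e-06 kg/m³

For an instantaneous plane source, C(x,t) = M/(n_e·A·√(4πDt)) · exp(−(x−vt)²/(4Dt)), with n_e·A the pore (flow) area.
Plume center vt = 1.9 × 660 = 1254 m, so the well at 1200 m is 54 m upgradient of the peak.
√(4πDt) = 34.08 m, giving peak height M/(n_e·A·√(4πDt)) = 6.1/(0.27 × 140 × 34.08) = 0.004735 kg/m³.
(x−vt)²/(4Dt) = (-54)²/(4 × 0.14 × 660) = 7.890; exp(−7.890) = 0.0003745.
C = 0.004735 × 0.0003745 = 1.77e-06 kg/m³.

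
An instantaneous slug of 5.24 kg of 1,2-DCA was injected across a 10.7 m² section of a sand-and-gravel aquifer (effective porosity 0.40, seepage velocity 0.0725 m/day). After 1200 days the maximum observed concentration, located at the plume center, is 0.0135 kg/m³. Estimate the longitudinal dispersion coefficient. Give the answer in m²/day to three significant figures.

At the plume center C_max = M/(n_e·A·√(4πDt)), so D = M²/(4πt·(n_e·A·C_max)²).
n_e·A·C_max = 0.40 × 10.7 × 0.0135 = 0.05778 kg/m.
D = 5.24²/(4π × 1200 × 0.05778²) = 0.545 m²/day.

0.545 m²/day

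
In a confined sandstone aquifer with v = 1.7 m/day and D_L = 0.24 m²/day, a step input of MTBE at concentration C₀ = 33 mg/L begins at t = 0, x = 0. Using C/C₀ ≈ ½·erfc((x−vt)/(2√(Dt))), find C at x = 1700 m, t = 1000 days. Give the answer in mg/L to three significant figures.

For a continuous step input, C/C₀ ≈ ½·erfc((x−vt)/(2√(Dt))).
vt = 1.7 × 1000 = 1700 m and 2√(Dt) = 2√(0.24 × 1000) = 30.98 m.
Argument (x−vt)/(2√(Dt)) = (1700 − 1700)/30.98 = 0; ½·erfc(0) = 0.5000.
C = 33 × 0.5000 = 16.5 mg/L.

16.5 mg/L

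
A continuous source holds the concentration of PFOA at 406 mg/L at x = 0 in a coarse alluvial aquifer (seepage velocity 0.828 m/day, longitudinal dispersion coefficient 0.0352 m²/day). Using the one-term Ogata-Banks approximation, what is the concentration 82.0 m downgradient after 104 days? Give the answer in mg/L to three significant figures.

380 mg/L

For a continuous step input, C/C₀ ≈ ½·erfc((x−vt)/(2√(Dt))).
vt = 0.828 × 104 = 86.112 m and 2√(Dt) = 2√(0.0352 × 104) = 3.827 m.
Argument (x−vt)/(2√(Dt)) = (82.0 − 86.112)/3.827 = -1.074; ½·erfc(-1.074) = 0.9356.
C = 406 × 0.9356 = 380 mg/L.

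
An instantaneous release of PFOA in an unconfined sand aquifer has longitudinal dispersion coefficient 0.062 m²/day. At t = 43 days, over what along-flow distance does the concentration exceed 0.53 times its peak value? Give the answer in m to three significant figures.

The plume is Gaussian with σ = √(2Dt) = √(2 × 0.062 × 43) = 2.309 m.
C/C_peak = exp(−Δx²/(2σ²)) = 0.53 ⇒ Δx = σ·√(−2 ln 0.53) = 2.309 × 1.127 = 2.602 m.
Width = 2Δx = 5.20 m.

5.20 m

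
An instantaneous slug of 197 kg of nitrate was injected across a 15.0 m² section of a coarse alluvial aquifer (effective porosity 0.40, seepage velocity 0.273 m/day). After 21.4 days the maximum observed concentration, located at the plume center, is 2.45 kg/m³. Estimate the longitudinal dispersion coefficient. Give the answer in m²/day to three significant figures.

At the plume center C_max = M/(n_e·A·√(4πDt)), so D = M²/(4πt·(n_e·A·C_max)²).
n_e·A·C_max = 0.40 × 15.0 × 2.45 = 14.70 kg/m.
D = 197²/(4π × 21.4 × 14.70²) = 0.668 m²/day.

0.668 m²/day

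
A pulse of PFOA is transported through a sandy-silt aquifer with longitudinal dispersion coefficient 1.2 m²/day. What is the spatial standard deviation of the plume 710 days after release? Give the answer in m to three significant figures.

41.3 m

Dispersive spreading gives a Gaussian with σ² = 2Dt; advection only shifts the center.
σ = √(2 × 1.2 × 710) = 41.3 m.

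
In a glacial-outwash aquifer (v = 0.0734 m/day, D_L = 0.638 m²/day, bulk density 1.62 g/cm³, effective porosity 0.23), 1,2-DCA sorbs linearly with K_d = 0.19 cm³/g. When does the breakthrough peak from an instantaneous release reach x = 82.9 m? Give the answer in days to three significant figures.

Retardation factor R = 1 + ρ_b·K_d/n = 1 + 1.62 × 0.19/0.23 = 2.338.
Sorption retards both mechanisms: v_R = v/R = 0.03139 m/day, D_R = D/R = 0.2729 m²/day.
Peak time from v_R²t² + 2D_R t − x² = 0: t = (√(D_R² + v_R²x²) − D_R)/v_R².
√(D_R² + v_R²x²) = √(0.2729² + 0.03139² × 82.9²) = 2.617; v_R² = 0.0009853.
t = (2.617 − 0.2729)/0.0009853 = 2380 days.

2380 days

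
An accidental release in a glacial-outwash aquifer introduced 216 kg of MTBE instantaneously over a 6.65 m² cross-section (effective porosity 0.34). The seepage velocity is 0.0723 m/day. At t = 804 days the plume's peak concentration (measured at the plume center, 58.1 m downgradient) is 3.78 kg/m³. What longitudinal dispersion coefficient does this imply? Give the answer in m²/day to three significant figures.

At the plume center C_max = M/(n_e·A·√(4πDt)), so D = M²/(4πt·(n_e·A·C_max)²).
n_e·A·C_max = 0.34 × 6.65 × 3.78 = 8.547 kg/m.
D = 216²/(4π × 804 × 8.547²) = 0.0632 m²/day.

0.0632 m²/day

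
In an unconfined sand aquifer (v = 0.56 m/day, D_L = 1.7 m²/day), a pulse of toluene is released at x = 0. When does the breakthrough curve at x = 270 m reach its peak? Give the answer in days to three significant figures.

For the 1D instantaneous-source solution, setting ∂C/∂t = 0 at fixed x gives v²t² + 2Dt − x² = 0, so t = (√(D² + v²x²) − D)/v².
√(D² + v²x²) = √(1.7² + 0.56² × 270²) = 151.2; v² = 0.3136.
t = (151.2 − 1.7)/0.3136 = 477 days (vs. the pure-advection estimate x/v = 482 d).

477 days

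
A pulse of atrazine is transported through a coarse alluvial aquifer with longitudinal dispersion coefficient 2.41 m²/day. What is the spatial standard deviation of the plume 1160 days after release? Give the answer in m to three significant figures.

Dispersive spreading gives a Gaussian with σ² = 2Dt; advection only shifts the center.
σ = √(2 × 2.41 × 1160) = 74.8 m.

74.8 m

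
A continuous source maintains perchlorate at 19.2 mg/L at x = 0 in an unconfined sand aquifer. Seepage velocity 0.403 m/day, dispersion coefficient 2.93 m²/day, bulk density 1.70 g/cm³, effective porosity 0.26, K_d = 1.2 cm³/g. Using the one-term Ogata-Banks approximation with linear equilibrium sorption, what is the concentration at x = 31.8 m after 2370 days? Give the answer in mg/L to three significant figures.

Retardation factor R = 1 + ρ_b·K_d/n = 1 + 1.70 × 1.2/0.26 = 8.846.
Sorption retards both mechanisms: v_R = v/R = 0.04556 m/day, D_R = D/R = 0.3312 m²/day.
v_R·t = 0.04556 × 2370 = 107.9772 m; 2√(D_R t) = 56.03 m; argument = (31.8 − 107.9772)/56.03 = -1.360.
C = C₀ × ½·erfc(-1.360) = 19.2 × 0.9728 = 18.7 mg/L.

18.7 mg/L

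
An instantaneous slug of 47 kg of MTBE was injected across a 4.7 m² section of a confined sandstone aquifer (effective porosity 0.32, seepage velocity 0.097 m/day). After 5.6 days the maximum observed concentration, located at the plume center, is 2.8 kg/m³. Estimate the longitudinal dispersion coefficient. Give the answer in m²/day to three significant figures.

At the plume center C_max = M/(n_e·A·√(4πDt)), so D = M²/(4πt·(n_e·A·C_max)²).
n_e·A·C_max = 0.32 × 4.7 × 2.8 = 4.211 kg/m.
D = 47²/(4π × 5.6 × 4.211²) = 1.77 m²/day.

1.77 m²/day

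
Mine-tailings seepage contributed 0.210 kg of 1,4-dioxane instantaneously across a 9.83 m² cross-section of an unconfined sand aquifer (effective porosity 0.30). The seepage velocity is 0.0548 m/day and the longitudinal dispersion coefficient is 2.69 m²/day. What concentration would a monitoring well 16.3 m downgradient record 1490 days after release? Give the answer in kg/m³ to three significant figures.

0.000243 kg/m³

For an instantaneous plane source, C(x,t) = M/(n_e·A·√(4πDt)) · exp(−(x−vt)²/(4Dt)), with n_e·A the pore (flow) area.
Plume center vt = 0.0548 × 1490 = 81.652 m, so the well at 16.3 m is 65.352 m upgradient of the peak.
√(4πDt) = 224.4 m, giving peak height M/(n_e·A·√(4πDt)) = 0.210/(0.30 × 9.83 × 224.4) = 0.0003173 kg/m³.
(x−vt)²/(4Dt) = (-65.352)²/(4 × 2.69 × 1490) = 0.2664; exp(−0.2664) = 0.7661.
C = 0.0003173 × 0.7661 = 0.000243 kg/m³.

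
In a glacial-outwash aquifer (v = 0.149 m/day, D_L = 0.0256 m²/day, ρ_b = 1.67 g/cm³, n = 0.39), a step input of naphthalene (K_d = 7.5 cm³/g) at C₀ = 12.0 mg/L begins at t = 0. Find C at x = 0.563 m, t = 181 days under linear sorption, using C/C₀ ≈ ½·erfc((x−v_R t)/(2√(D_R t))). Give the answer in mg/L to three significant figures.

Retardation factor R = 1 + ρ_b·K_d/n = 1 + 1.67 × 7.5/0.39 = 33.12.
Sorption retards both mechanisms: v_R = v/R = 0.004499 m/day, D_R = D/R = 0.0007729 m²/day.
v_R·t = 0.004499 × 181 = 0.814319 m; 2√(D_R t) = 0.7481 m; argument = (0.563 − 0.814319)/0.7481 = -0.3359.
C = C₀ × ½·erfc(-0.3359) = 12.0 × 0.6826 = 8.19 mg/L.

8.19 mg/L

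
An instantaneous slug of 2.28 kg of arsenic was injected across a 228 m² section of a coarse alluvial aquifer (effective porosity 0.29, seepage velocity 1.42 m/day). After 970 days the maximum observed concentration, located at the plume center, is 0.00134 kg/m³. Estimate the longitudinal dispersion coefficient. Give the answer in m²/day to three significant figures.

At the plume center C_max = M/(n_e·A·√(4πDt)), so D = M²/(4πt·(n_e·A·C_max)²).
n_e·A·C_max = 0.29 × 228 × 0.00134 = 0.08860 kg/m.
D = 2.28²/(4π × 970 × 0.08860²) = 0.0543 m²/day.

0.0543 m²/day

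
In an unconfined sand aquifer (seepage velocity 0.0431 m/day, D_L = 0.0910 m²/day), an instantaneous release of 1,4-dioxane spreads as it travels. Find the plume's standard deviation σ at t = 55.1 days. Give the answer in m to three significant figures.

Dispersive spreading gives a Gaussian with σ² = 2Dt; advection only shifts the center.
σ = √(2 × 0.0910 × 55.1) = 3.17 m.

3.17 m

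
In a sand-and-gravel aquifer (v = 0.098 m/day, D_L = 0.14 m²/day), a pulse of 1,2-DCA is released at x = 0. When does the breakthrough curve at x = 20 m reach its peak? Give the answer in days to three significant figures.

190 days

For the 1D instantaneous-source solution, setting ∂C/∂t = 0 at fixed x gives v²t² + 2Dt − x² = 0, so t = (√(D² + v²x²) − D)/v².
√(D² + v²x²) = √(0.14² + 0.098² × 20²) = 1.965; v² = 0.009604.
t = (1.965 − 0.14)/0.009604 = 190 days (vs. the pure-advection estimate x/v = 204 d).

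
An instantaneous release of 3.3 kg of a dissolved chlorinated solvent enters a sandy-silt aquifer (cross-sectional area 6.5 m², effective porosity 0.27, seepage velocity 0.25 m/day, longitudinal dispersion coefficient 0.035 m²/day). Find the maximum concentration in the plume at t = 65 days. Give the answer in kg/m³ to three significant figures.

The peak of an instantaneous 1D plume sits at x = vt; there the Gaussian factor is 1 and C_max = M/(n_e·A·√(4πDt)), where n_e·A is the pore area the mass is dissolved in.
√(4πDt) = √(4π × 0.035 × 65) = 5.347 m, so C_max = 3.3/(0.27 × 6.5 × 5.347) = 0.352 kg/m³.

0.352 kg/m³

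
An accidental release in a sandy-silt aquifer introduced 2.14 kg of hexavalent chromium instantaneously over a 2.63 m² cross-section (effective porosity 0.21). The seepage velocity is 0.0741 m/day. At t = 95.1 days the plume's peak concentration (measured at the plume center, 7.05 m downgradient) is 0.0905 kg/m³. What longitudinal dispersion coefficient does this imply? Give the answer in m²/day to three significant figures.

At the plume center C_max = M/(n_e·A·√(4πDt)), so D = M²/(4πt·(n_e·A·C_max)²).
n_e·A·C_max = 0.21 × 2.63 × 0.0905 = 0.04998 kg/m.
D = 2.14²/(4π × 95.1 × 0.04998²) = 1.53 m²/day.

1.53 m²/day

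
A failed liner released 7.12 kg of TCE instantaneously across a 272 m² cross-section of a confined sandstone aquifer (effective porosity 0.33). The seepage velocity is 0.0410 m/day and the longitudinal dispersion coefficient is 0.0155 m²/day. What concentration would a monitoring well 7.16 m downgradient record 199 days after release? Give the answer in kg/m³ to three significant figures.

0.0118 kg/m³

For an instantaneous plane source, C(x,t) = M/(n_e·A·√(4πDt)) · exp(−(x−vt)²/(4Dt)), with n_e·A the pore (flow) area.
Plume center vt = 0.0410 × 199 = 8.159 m, so the well at 7.16 m is 0.999 m upgradient of the peak.
√(4πDt) = 6.226 m, giving peak height M/(n_e·A·√(4πDt)) = 7.12/(0.33 × 272 × 6.226) = 0.01274 kg/m³.
(x−vt)²/(4Dt) = (-0.999)²/(4 × 0.0155 × 199) = 0.08089; exp(−0.08089) = 0.9223.
C = 0.01274 × 0.9223 = 0.0118 kg/m³.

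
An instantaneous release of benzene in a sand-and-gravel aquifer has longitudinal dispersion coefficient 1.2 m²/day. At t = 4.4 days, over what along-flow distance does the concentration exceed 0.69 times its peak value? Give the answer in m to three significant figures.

The plume is Gaussian with σ = √(2Dt) = √(2 × 1.2 × 4.4) = 3.250 m.
C/C_peak = exp(−Δx²/(2σ²)) = 0.69 ⇒ Δx = σ·√(−2 ln 0.69) = 3.250 × 0.8615 = 2.800 m.
Width = 2Δx = 5.60 m.

5.60 m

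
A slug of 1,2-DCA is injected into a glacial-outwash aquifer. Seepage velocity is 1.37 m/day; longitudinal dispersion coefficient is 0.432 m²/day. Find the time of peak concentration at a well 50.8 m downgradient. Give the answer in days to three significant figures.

36.9 days

For the 1D instantaneous-source solution, setting ∂C/∂t = 0 at fixed x gives v²t² + 2Dt − x² = 0, so t = (√(D² + v²x²) − D)/v².
√(D² + v²x²) = √(0.432² + 1.37² × 50.8²) = 69.60; v² = 1.8769.
t = (69.60 − 0.432)/1.8769 = 36.9 days (vs. the pure-advection estimate x/v = 37.1 d).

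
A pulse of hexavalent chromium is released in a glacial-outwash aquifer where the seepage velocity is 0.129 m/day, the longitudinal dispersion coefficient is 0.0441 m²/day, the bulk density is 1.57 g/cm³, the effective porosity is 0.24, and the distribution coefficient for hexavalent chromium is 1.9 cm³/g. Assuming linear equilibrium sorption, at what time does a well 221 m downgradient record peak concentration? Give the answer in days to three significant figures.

Retardation factor R = 1 + ρ_b·K_d/n = 1 + 1.57 × 1.9/0.24 = 13.43.
Sorption retards both mechanisms: v_R = v/R = 0.009605 m/day, D_R = D/R = 0.003284 m²/day.
Peak time from v_R²t² + 2D_R t − x² = 0: t = (√(D_R² + v_R²x²) − D_R)/v_R².
√(D_R² + v_R²x²) = √(0.003284² + 0.009605² × 221²) = 2.123; v_R² = 9.226e-05.
t = (2.123 − 0.003284)/9.226e-05 = 23000 days.

23000 days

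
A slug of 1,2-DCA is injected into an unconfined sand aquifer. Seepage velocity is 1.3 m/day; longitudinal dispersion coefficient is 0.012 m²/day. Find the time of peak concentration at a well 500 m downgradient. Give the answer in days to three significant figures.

For the 1D instantaneous-source solution, setting ∂C/∂t = 0 at fixed x gives v²t² + 2Dt − x² = 0, so t = (√(D² + v²x²) − D)/v².
√(D² + v²x²) = √(0.012² + 1.3² × 500²) = 650.0; v² = 1.69.
t = (650.0 − 0.012)/1.69 = 385 days (vs. the pure-advection estimate x/v = 385 d).

385 days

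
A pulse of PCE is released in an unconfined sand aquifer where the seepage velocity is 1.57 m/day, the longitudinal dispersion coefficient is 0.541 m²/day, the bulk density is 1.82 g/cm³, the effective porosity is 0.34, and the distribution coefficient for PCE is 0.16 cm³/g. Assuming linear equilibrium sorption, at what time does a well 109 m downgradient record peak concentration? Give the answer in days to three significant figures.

Retardation factor R = 1 + ρ_b·K_d/n = 1 + 1.82 × 0.16/0.34 = 1.856.
Sorption retards both mechanisms: v_R = v/R = 0.8459 m/day, D_R = D/R = 0.2915 m²/day.
Peak time from v_R²t² + 2D_R t − x² = 0: t = (√(D_R² + v_R²x²) − D_R)/v_R².
√(D_R² + v_R²x²) = √(0.2915² + 0.8459² × 109²) = 92.20; v_R² = 0.7155.
t = (92.20 − 0.2915)/0.7155 = 128 days.

128 days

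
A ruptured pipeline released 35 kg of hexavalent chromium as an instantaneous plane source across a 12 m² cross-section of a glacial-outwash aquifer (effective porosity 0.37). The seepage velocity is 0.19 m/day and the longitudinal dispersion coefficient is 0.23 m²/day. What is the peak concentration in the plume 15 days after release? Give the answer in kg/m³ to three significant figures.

The peak of an instantaneous 1D plume sits at x = vt; there the Gaussian factor is 1 and C_max = M/(n_e·A·√(4πDt)), where n_e·A is the pore area the mass is dissolved in.
√(4πDt) = √(4π × 0.23 × 15) = 6.584 m, so C_max = 35/(0.37 × 12 × 6.584) = 1.20 kg/m³.

1.20 kg/m³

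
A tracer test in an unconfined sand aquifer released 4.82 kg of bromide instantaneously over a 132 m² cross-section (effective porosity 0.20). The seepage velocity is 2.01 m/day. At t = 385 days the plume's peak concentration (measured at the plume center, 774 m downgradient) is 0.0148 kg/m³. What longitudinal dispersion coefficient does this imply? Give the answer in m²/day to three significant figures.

0.0315 m²/day

At the plume center C_max = M/(n_e·A·√(4πDt)), so D = M²/(4πt·(n_e·A·C_max)²).
n_e·A·C_max = 0.20 × 132 × 0.0148 = 0.3907 kg/m.
D = 4.82²/(4π × 385 × 0.3907²) = 0.0315 m²/day.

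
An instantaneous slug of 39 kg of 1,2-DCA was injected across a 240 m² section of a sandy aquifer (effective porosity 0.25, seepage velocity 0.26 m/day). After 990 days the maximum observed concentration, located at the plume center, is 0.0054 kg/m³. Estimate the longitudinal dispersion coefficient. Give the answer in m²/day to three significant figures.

1.16 m²/day

At the plume center C_max = M/(n_e·A·√(4πDt)), so D = M²/(4πt·(n_e·A·C_max)²).
n_e·A·C_max = 0.25 × 240 × 0.0054 = 0.3240 kg/m.
D = 39²/(4π × 990 × 0.3240²) = 1.16 m²/day.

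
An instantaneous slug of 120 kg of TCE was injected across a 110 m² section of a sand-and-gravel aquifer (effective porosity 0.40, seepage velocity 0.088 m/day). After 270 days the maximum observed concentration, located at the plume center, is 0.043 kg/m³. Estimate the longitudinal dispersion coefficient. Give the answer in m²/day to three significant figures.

At the plume center C_max = M/(n_e·A·√(4πDt)), so D = M²/(4πt·(n_e·A·C_max)²).
n_e·A·C_max = 0.40 × 110 × 0.043 = 1.892 kg/m.
D = 120²/(4π × 270 × 1.892²) = 1.19 m²/day.

1.19 m²/day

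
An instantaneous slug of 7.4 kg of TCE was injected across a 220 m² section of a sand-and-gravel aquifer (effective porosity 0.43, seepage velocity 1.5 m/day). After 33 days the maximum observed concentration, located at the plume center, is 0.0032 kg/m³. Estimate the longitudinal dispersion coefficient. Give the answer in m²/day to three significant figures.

1.44 m²/day

At the plume center C_max = M/(n_e·A·√(4πDt)), so D = M²/(4πt·(n_e·A·C_max)²).
n_e·A·C_max = 0.43 × 220 × 0.0032 = 0.3027 kg/m.
D = 7.4²/(4π × 33 × 0.3027²) = 1.44 m²/day.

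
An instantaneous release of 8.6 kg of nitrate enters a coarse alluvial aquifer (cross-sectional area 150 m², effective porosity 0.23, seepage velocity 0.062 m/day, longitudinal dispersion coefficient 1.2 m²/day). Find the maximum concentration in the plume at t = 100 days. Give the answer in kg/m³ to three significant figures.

0.00642 kg/m³

The peak of an instantaneous 1D plume sits at x = vt; there the Gaussian factor is 1 and C_max = M/(n_e·A·√(4πDt)), where n_e·A is the pore area the mass is dissolved in.
√(4πDt) = √(4π × 1.2 × 100) = 38.83 m, so C_max = 8.6/(0.23 × 150 × 38.83) = 0.00642 kg/m³.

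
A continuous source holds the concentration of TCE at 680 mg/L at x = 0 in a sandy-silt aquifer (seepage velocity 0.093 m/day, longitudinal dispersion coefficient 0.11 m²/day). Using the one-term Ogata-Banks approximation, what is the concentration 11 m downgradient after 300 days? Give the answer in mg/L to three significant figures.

For a continuous step input, C/C₀ ≈ ½·erfc((x−vt)/(2√(Dt))).
vt = 0.093 × 300 = 27.9 m and 2√(Dt) = 2√(0.11 × 300) = 11.49 m.
Argument (x−vt)/(2√(Dt)) = (11 − 27.9)/11.49 = -1.471; ½·erfc(-1.471) = 0.9813.
C = 680 × 0.9813 = 667 mg/L.

667 mg/L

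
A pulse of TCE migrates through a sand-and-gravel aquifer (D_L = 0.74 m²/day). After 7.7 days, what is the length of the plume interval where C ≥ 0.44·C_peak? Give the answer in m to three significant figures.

The plume is Gaussian with σ = √(2Dt) = √(2 × 0.74 × 7.7) = 3.376 m.
C/C_peak = exp(−Δx²/(2σ²)) = 0.44 ⇒ Δx = σ·√(−2 ln 0.44) = 3.376 × 1.281 = 4.325 m.
Width = 2Δx = 8.65 m.

8.65 m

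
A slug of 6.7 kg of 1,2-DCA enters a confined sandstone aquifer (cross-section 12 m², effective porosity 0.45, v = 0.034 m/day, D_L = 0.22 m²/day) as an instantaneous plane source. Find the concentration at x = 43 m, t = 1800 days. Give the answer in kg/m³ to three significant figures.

For an instantaneous plane source, C(x,t) = M/(n_e·A·√(4πDt)) · exp(−(x−vt)²/(4Dt)), with n_e·A the pore (flow) area.
Plume center vt = 0.034 × 1800 = 61.2 m, so the well at 43 m is 18.2 m upgradient of the peak.
√(4πDt) = 70.54 m, giving peak height M/(n_e·A·√(4πDt)) = 6.7/(0.45 × 12 × 70.54) = 0.01759 kg/m³.
(x−vt)²/(4Dt) = (-18.2)²/(4 × 0.22 × 1800) = 0.2091; exp(−0.2091) = 0.8113.
C = 0.01759 × 0.8113 = 0.0143 kg/m³.

0.0143 kg/m³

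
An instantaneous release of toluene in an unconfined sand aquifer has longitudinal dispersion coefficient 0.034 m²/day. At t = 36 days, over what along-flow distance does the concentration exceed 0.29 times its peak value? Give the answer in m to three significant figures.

4.92 m

The plume is Gaussian with σ = √(2Dt) = √(2 × 0.034 × 36) = 1.565 m.
C/C_peak = exp(−Δx²/(2σ²)) = 0.29 ⇒ Δx = σ·√(−2 ln 0.29) = 1.565 × 1.573 = 2.462 m.
Width = 2Δx = 4.92 m.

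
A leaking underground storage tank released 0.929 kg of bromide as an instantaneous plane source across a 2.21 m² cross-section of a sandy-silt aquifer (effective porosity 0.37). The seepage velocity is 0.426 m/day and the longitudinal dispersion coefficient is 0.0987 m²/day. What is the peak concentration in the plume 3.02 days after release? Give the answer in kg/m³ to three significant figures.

The peak of an instantaneous 1D plume sits at x = vt; there the Gaussian factor is 1 and C_max = M/(n_e·A·√(4πDt)), where n_e·A is the pore area the mass is dissolved in.
√(4πDt) = √(4π × 0.0987 × 3.02) = 1.935 m, so C_max = 0.929/(0.37 × 2.21 × 1.935) = 0.587 kg/m³.

0.587 kg/m³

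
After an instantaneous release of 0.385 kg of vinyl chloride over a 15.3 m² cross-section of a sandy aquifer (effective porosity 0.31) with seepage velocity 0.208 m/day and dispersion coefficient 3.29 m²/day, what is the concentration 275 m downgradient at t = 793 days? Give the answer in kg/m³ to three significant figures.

0.000140 kg/m³

For an instantaneous plane source, C(x,t) = M/(n_e·A·√(4πDt)) · exp(−(x−vt)²/(4Dt)), with n_e·A the pore (flow) area.
Plume center vt = 0.208 × 793 = 164.944 m, so the well at 275 m is 110.056 m downgradient of the peak.
√(4πDt) = 181.1 m, giving peak height M/(n_e·A·√(4πDt)) = 0.385/(0.31 × 15.3 × 181.1) = 0.0004482 kg/m³.
(x−vt)²/(4Dt) = (110.056)²/(4 × 3.29 × 793) = 1.161; exp(−1.161) = 0.3132.
C = 0.0004482 × 0.3132 = 0.000140 kg/m³.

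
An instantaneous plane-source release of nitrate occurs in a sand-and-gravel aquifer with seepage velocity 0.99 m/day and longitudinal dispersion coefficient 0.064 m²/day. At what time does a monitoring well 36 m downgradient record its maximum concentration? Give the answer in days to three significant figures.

36.3 days

For the 1D instantaneous-source solution, setting ∂C/∂t = 0 at fixed x gives v²t² + 2Dt − x² = 0, so t = (√(D² + v²x²) − D)/v².
√(D² + v²x²) = √(0.064² + 0.99² × 36²) = 35.64; v² = 0.9801.
t = (35.64 − 0.064)/0.9801 = 36.3 days (vs. the pure-advection estimate x/v = 36.4 d).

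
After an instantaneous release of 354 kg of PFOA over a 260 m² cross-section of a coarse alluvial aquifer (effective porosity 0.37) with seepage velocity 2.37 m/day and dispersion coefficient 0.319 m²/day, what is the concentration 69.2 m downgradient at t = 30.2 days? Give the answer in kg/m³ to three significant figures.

For an instantaneous plane source, C(x,t) = M/(n_e·A·√(4πDt)) · exp(−(x−vt)²/(4Dt)), with n_e·A the pore (flow) area.
Plume center vt = 2.37 × 30.2 = 71.574 m, so the well at 69.2 m is 2.374 m upgradient of the peak.
√(4πDt) = 11.00 m, giving peak height M/(n_e·A·√(4πDt)) = 354/(0.37 × 260 × 11.00) = 0.3345 kg/m³.
(x−vt)²/(4Dt) = (-2.374)²/(4 × 0.319 × 30.2) = 0.1463; exp(−0.1463) = 0.8639.
C = 0.3345 × 0.8639 = 0.289 kg/m³.

0.289 kg/m³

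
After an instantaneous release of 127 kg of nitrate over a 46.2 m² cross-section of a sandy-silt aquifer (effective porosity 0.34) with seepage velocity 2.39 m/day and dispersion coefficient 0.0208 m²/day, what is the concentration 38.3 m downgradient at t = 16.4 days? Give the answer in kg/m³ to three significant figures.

For an instantaneous plane source, C(x,t) = M/(n_e·A·√(4πDt)) · exp(−(x−vt)²/(4Dt)), with n_e·A the pore (flow) area.
Plume center vt = 2.39 × 16.4 = 39.196 m, so the well at 38.3 m is 0.896 m upgradient of the peak.
√(4πDt) = 2.070 m, giving peak height M/(n_e·A·√(4πDt)) = 127/(0.34 × 46.2 × 2.070) = 3.906 kg/m³.
(x−vt)²/(4Dt) = (-0.896)²/(4 × 0.0208 × 16.4) = 0.5884; exp(−0.5884) = 0.5552.
C = 3.906 × 0.5552 = 2.17 kg/m³.

2.17 kg/m³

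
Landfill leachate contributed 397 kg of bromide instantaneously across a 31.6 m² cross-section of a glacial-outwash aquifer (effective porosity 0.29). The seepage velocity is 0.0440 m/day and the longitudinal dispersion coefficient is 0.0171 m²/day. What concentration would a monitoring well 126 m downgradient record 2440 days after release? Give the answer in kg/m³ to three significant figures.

0.236 kg/m³

For an instantaneous plane source, C(x,t) = M/(n_e·A·√(4πDt)) · exp(−(x−vt)²/(4Dt)), with n_e·A the pore (flow) area.
Plume center vt = 0.0440 × 2440 = 107.36 m, so the well at 126 m is 18.64 m downgradient of the peak.
√(4πDt) = 22.90 m, giving peak height M/(n_e·A·√(4πDt)) = 397/(0.29 × 31.6 × 22.90) = 1.892 kg/m³.
(x−vt)²/(4Dt) = (18.64)²/(4 × 0.0171 × 2440) = 2.082; exp(−2.082) = 0.1247.
C = 1.892 × 0.1247 = 0.236 kg/m³.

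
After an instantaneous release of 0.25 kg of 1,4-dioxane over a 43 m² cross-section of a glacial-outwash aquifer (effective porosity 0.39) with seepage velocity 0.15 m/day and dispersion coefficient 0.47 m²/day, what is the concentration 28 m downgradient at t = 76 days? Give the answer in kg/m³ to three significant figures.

0.000102 kg/m³

For an instantaneous plane source, C(x,t) = M/(n_e·A·√(4πDt)) · exp(−(x−vt)²/(4Dt)), with n_e·A the pore (flow) area.
Plume center vt = 0.15 × 76 = 11.4 m, so the well at 28 m is 16.6 m downgradient of the peak.
√(4πDt) = 21.19 m, giving peak height M/(n_e·A·√(4πDt)) = 0.25/(0.39 × 43 × 21.19) = 0.0007035 kg/m³.
(x−vt)²/(4Dt) = (16.6)²/(4 × 0.47 × 76) = 1.929; exp(−1.929) = 0.1453.
C = 0.0007035 × 0.1453 = 0.000102 kg/m³.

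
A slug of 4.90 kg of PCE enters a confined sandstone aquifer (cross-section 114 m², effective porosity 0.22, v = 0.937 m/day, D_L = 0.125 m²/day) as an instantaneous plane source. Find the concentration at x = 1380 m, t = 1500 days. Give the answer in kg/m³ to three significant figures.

0.00169 kg/m³

For an instantaneous plane source, C(x,t) = M/(n_e·A·√(4πDt)) · exp(−(x−vt)²/(4Dt)), with n_e·A the pore (flow) area.
Plume center vt = 0.937 × 1500 = 1405.5 m, so the well at 1380 m is 25.5 m upgradient of the peak.
√(4πDt) = 48.54 m, giving peak height M/(n_e·A·√(4πDt)) = 4.90/(0.22 × 114 × 48.54) = 0.004025 kg/m³.
(x−vt)²/(4Dt) = (-25.5)²/(4 × 0.125 × 1500) = 0.8670; exp(−0.8670) = 0.4202.
C = 0.004025 × 0.4202 = 0.00169 kg/m³.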